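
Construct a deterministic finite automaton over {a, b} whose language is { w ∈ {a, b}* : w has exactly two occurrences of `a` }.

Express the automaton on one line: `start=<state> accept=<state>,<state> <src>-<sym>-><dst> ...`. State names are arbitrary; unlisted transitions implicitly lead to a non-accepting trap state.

Count `a`s, saturating at 3: states s0 through s2 mean 0 through 2 `a`s seen; s3 means more than 2. Each `a` increments (capped at s3); other symbols loop. Accept from {s2}.
        a   b  
>  s0   s1  s0 
   s1   s2  s1 
 * s2   s3  s2 
   s3   s3  s3 
(> = start, * = accepting)

start=s0 accept=s2 s0-a->s1 s0-b->s0 s1-a->s2 s1-b->s1 s2-a->s3 s2-b->s2 s3-a->s3 s3-b->s3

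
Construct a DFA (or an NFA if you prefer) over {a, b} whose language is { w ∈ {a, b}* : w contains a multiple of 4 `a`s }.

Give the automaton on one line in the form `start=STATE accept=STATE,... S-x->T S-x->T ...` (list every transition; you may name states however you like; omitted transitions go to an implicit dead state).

The only thing that matters is how many `a`s have appeared, reduced mod 4. Use one state per residue: q0 for 0, …, q3 for 3. Reading `a` moves to the next residue; anything else stays put. q0 is accepting.
A 4-state machine:
        a   b  
>* q0   q1  q0 
   q1   q2  q1 
   q2   q3  q2 
   q3   q0  q3 
(> = start, * = accepting)

start=q0 accept=q0 q0-a->q1 q0-b->q0 q1-a->q2 q1-b->q1 q2-a->q3 q2-b->q2 q3-a->q0 q3-b->q3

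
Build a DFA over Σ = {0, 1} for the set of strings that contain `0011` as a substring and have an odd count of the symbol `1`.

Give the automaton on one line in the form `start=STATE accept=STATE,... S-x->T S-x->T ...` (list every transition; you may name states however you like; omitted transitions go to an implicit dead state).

start=q0 accept=q9 q0-0->q1 q0-1->q2 q1-0->q3 q1-1->q2 q2-0->q4 q2-1->q0 q3-0->q3 q3-1->q5 q4-0->q6 q4-1->q0 q5-0->q4 q5-1->q7 q6-0->q6 q6-1->q8 q7-0->q7 q7-1->q9 q8-0->q1 q8-1->q9 q9-0->q9 q9-1->q7

Run two small machines in parallel and take their product. The first has 5 states tracking whether and how much of `0011` has been seen; the second has 2 states tracking the count of `1`s modulo 2. A product state is a pair (one from each), accepting exactly when both do.
A 10-state machine:
        0   1  
>  q0   q1  q2 
   q1   q3  q2 
   q2   q4  q0 
   q3   q3  q5 
   q4   q6  q0 
   q5   q4  q7 
   q6   q6  q8 
   q7   q7  q9 
   q8   q1  q9 
 * q9   q9  q7 
(> = start, * = accepting)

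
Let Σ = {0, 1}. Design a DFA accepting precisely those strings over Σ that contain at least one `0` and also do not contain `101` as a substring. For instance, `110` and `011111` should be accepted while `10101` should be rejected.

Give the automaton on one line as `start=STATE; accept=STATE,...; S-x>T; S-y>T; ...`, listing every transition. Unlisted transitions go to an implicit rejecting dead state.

Run two small machines in parallel and take their product. One (3 states) tracks the count of `0`s, saturating at 2; the other (4 states) tracks partial matches of the forbidden pattern `101`. Each combined state is a pair, one component from each; accept when both components accept. Minimizing collapses redundant product states.
With 6 states:
       0  1 
>  A   B  C 
 * B   B  D 
   C   E  C 
 * D   E  D 
 * E   B  F 
   F   F  F 
(> = start, * = accepting)

start=A; accept=B,D,E; A-0>B; A-1>C; B-0>B; B-1>D; C-0>E; C-1>C; D-0>E; D-1>D; E-0>B; E-1>F; F-0>F; F-1>F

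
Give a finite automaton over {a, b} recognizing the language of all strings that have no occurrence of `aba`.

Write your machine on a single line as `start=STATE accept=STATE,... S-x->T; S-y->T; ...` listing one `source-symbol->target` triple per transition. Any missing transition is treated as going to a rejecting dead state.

This is the complement of 'contains `aba`'. Use the same substring-matching states — q0 through q3 holding how much of `aba` has just been matched — but flip the accepting set: everything except the trap q3 accepts.
4 states suffice.
        a   b  
>* q0   q1  q0 
 * q1   q1  q2 
 * q2   q3  q0 
   q3   q3  q3 
(> = start, * = accepting)

start=q0; accept=q0,q1,q2; q0-a->q1; q0-b->q0; q1-a->q1; q1-b->q2; q2-a->q3; q2-b->q0; q3-a->q3; q3-b->q3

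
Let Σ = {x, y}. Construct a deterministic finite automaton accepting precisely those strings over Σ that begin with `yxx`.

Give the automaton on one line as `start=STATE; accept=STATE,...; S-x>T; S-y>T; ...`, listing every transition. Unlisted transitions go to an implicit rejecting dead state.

Walk along `yxx` while the input agrees: from s0 take `y` to s1, and so on. Any deviation drops to the rejecting sink s4. Once s3 is reached the prefix is confirmed and every continuation is accepted.
With 5 states:
        x   y  
>  s0   s4  s1 
   s1   s2  s4 
   s2   s3  s4 
 * s3   s3  s3 
   s4   s4  s4 
(> = start, * = accepting)

start=s0; accept=s3; s0-x>s4; s0-y>s1; s1-x>s2; s1-y>s4; s2-x>s3; s2-y>s4; s3-x>s3; s3-y>s3; s4-x>s4; s4-y>s4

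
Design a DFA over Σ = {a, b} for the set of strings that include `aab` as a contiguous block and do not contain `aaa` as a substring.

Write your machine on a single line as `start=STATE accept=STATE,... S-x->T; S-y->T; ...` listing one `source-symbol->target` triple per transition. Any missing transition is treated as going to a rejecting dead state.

start=S0; accept=S4,S6,S7; S0-a->S1; S0-b->S0; S1-a->S2; S1-b->S0; S2-a->S3; S2-b->S4; S3-a->S3; S3-b->S5; S4-a->S6; S4-b->S4; S5-a->S5; S5-b->S5; S6-a->S7; S6-b->S4; S7-a->S5; S7-b->S4

Build one automaton per condition and run them in lockstep. The first has 4 states tracking whether and how much of `aab` has been seen; the second has 4 states tracking partial matches of the forbidden pattern `aaa`. A product state is a pair (one from each), accepting exactly when both do.
With 8 states:
        a   b  
>  S0   S1  S0 
   S1   S2  S0 
   S2   S3  S4 
   S3   S3  S5 
 * S4   S6  S4 
   S5   S5  S5 
 * S6   S7  S4 
 * S7   S5  S4 
(> = start, * = accepting)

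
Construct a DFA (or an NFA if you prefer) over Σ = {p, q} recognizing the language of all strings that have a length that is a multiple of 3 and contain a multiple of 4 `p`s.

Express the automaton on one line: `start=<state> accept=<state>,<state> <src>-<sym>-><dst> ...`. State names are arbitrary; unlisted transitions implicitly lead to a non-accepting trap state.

start=s0 accept=s0 s0-p->s1 s0-q->s2 s1-p->s3 s1-q->s4 s2-p->s4 s2-q->s5 s3-p->s6 s3-q->s7 s4-p->s7 s4-q->s8 s5-p->s8 s5-q->s0 s6-p->s2 s6-q->s9 s7-p->s9 s7-q->s10 s8-p->s10 s8-q->s1 s9-p->s5 s9-q->s11 s10-p->s11 s10-q->s3 s11-p->s0 s11-q->s6

Build one automaton per condition and run them in lockstep. The first has 3 states tracking the input length modulo 3; the second has 4 states tracking the count of `p`s modulo 4. A product state is a pair (one from each), accepting exactly when both do.
A 12-state machine:
          p    q  
>* s0     s1   s2 
   s1     s3   s4 
   s2     s4   s5 
   s3     s6   s7 
   s4     s7   s8 
   s5     s8   s0 
   s6     s2   s9 
   s7     s9  s10 
   s8    s10   s1 
   s9     s5  s11 
   s10   s11   s3 
   s11    s0   s6 
(> = start, * = accepting)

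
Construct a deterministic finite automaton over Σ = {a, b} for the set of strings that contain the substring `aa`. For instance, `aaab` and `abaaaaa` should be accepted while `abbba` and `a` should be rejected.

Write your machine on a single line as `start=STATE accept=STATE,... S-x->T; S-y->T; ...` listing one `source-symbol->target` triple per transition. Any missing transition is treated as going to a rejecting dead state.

start=s0; accept=s2; s0-a->s1; s0-b->s0; s1-a->s2; s1-b->s0; s2-a->s2; s2-b->s2

Track how much of `aa` has been matched so far: state s0 is no progress, s2 is the absorbing accept state reached once `aa` has occurred. Intermediate states record partial matches; on a mismatch, fall back to the longest reusable overlap.
A 3-state machine:
        a   b  
>  s0   s1  s0 
   s1   s2  s0 
 * s2   s2  s2 
(> = start, * = accepting)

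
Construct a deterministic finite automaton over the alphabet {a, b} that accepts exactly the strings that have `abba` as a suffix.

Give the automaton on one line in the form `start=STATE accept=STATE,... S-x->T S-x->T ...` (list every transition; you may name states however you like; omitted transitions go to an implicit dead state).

start=q0 accept=q4 q0-a->q1 q0-b->q0 q1-a->q1 q1-b->q2 q2-a->q1 q2-b->q3 q3-a->q4 q3-b->q0 q4-a->q1 q4-b->q2

Let each state record the length of the longest suffix of the input read so far that is also a prefix of `abba`. q1 means the last symbol is `a`; q2 means the last 2 symbols are `ab`; q3 means the last 3 symbols are `abb`; q4 means the last 4 symbols are `abba`. Accept only at q4, where the string currently ends in `abba`.
With 5 states:
        a   b  
>  q0   q1  q0 
   q1   q1  q2 
   q2   q1  q3 
   q3   q4  q0 
 * q4   q1  q2 
(> = start, * = accepting)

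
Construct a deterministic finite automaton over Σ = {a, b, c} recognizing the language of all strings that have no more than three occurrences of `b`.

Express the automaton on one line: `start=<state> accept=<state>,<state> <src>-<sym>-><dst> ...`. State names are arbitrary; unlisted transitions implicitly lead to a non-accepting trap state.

start=S0 accept=S0,S1,S2,S3 S0-a->S0 S0-b->S1 S0-c->S0 S1-a->S1 S1-b->S2 S1-c->S1 S2-a->S2 S2-b->S3 S2-c->S2 S3-a->S3 S3-b->S4 S3-c->S3 S4-a->S4 S4-b->S4 S4-c->S4

Count `b`s, saturating at 4: states S0 through S3 mean 0 through 3 `b`s seen; S4 means more than 3. Each `b` increments (capped at S4); other symbols loop. Accept from {S0, S1, S2, S3}.
5 states suffice.
        a   b   c  
>* S0   S0  S1  S0 
 * S1   S1  S2  S1 
 * S2   S2  S3  S2 
 * S3   S3  S4  S3 
   S4   S4  S4  S4 
(> = start, * = accepting)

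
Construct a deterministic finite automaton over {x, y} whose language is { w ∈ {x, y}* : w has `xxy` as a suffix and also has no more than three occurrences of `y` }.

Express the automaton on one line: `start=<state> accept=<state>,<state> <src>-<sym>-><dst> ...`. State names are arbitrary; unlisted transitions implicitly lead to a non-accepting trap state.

Handle the two conditions separately and then intersect. The first has 4 states tracking how much of the suffix `xxy` has currently been matched; the second has 5 states tracking the count of `y`s, saturating at 4. A product state is a pair (one from each), accepting exactly when both do.
19 states suffice.
          x    y  
>  q0     q1   q2 
   q1     q3   q2 
   q2     q4   q5 
   q3     q3   q6 
   q4     q7   q5 
   q5     q8   q9 
 * q6     q4   q5 
   q7     q7  q10 
   q8    q11   q9 
   q9    q12  q13 
 * q10    q8   q9 
   q11   q11  q14 
   q12   q15  q13 
   q13   q16  q13 
 * q14   q12  q13 
   q15   q15  q17 
   q16   q18  q13 
   q17   q16  q13 
   q18   q18  q17 
(> = start, * = accepting)

start=q0 accept=q6,q10,q14 q0-x->q1 q0-y->q2 q1-x->q3 q1-y->q2 q2-x->q4 q2-y->q5 q3-x->q3 q3-y->q6 q4-x->q7 q4-y->q5 q5-x->q8 q5-y->q9 q6-x->q4 q6-y->q5 q7-x->q7 q7-y->q10 q8-x->q11 q8-y->q9 q9-x->q12 q9-y->q13 q10-x->q8 q10-y->q9 q11-x->q11 q11-y->q14 q12-x->q15 q12-y->q13 q13-x->q16 q13-y->q13 q14-x->q12 q14-y->q13 q15-x->q15 q15-y->q17 q16-x->q18 q16-y->q13 q17-x->q16 q17-y->q13 q18-x->q18 q18-y->q17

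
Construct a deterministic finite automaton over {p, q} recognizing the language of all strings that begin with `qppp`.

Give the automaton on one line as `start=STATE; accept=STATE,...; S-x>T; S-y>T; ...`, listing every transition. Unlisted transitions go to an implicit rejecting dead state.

Walk along `qppp` while the input agrees: from s0 take `q` to s1, and so on. Any deviation drops to the rejecting sink s5. Once s4 is reached the prefix is confirmed and every continuation is accepted.
        p   q  
>  s0   s5  s1 
   s1   s2  s5 
   s2   s3  s5 
   s3   s4  s5 
 * s4   s4  s4 
   s5   s5  s5 
(> = start, * = accepting)

start=s0; accept=s4; s0-p>s5; s0-q>s1; s1-p>s2; s1-q>s5; s2-p>s3; s2-q>s5; s3-p>s4; s3-q>s5; s4-p>s4; s4-q>s4; s5-p>s5; s5-q>s5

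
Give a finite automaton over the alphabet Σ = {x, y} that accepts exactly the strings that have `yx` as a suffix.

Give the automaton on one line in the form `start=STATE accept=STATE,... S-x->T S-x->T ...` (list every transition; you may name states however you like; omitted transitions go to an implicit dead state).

start=s0 accept=s2 s0-x->s0 s0-y->s1 s1-x->s2 s1-y->s1 s2-x->s0 s2-y->s1

Let each state record the length of the longest suffix of the input read so far that is also a prefix of `yx`. s1 means the last symbol is `y`; s2 means the last 2 symbols are `yx`. Accept only at s2, where the string currently ends in `yx`.
        x   y  
>  s0   s0  s1 
   s1   s2  s1 
 * s2   s0  s1 
(> = start, * = accepting)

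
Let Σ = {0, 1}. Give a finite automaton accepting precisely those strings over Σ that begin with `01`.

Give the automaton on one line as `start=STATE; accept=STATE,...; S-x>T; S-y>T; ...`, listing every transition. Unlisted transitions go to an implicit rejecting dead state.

Check the first 2 symbols one by one: s0 through s1 record how many have matched `01` so far; any wrong symbol goes to the dead state s3. After all 2 match we enter the accepting sink s2.
        0   1  
>  s0   s1  s3 
   s1   s3  s2 
 * s2   s2  s2 
   s3   s3  s3 
(> = start, * = accepting)

start=s0; accept=s2; s0-0>s1; s0-1>s3; s1-0>s3; s1-1>s2; s2-0>s2; s2-1>s2; s3-0>s3; s3-1>s3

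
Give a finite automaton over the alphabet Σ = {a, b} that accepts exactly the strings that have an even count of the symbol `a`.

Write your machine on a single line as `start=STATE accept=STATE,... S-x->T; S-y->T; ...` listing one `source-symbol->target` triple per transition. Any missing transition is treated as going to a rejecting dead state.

start=q0; accept=q0; q0-a->q1; q0-b->q0; q1-a->q0; q1-b->q1

The only thing that matters is how many `a`s have appeared, reduced mod 2. Use one state per residue: q0 for 0, …, q1 for 1. Reading `a` moves to the next residue; anything else stays put. q0 is accepting.
A 2-state machine:
        a   b  
>* q0   q1  q0 
   q1   q0  q1 
(> = start, * = accepting)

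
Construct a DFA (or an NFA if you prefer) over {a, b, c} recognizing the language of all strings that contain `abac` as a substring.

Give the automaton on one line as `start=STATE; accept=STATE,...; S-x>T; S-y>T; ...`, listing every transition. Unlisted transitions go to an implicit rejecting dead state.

start=S0; accept=S4; S0-a>S1; S0-b>S0; S0-c>S0; S1-a>S1; S1-b>S2; S1-c>S0; S2-a>S3; S2-b>S0; S2-c>S0; S3-a>S1; S3-b>S2; S3-c>S4; S4-a>S4; S4-b>S4; S4-c>S4

Track how much of `abac` has been matched so far: state S0 is no progress, S4 is the absorbing accept state reached once `abac` has occurred. Intermediate states record partial matches; on a mismatch, fall back to the longest reusable overlap.
        a   b   c  
>  S0   S1  S0  S0 
   S1   S1  S2  S0 
   S2   S3  S0  S0 
   S3   S1  S2  S4 
 * S4   S4  S4  S4 
(> = start, * = accepting)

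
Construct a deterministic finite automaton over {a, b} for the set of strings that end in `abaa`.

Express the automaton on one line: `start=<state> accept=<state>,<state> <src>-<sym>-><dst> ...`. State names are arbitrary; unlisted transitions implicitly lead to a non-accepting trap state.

start=q0 accept=q4 q0-a->q1 q0-b->q0 q1-a->q1 q1-b->q2 q2-a->q3 q2-b->q0 q3-a->q4 q3-b->q2 q4-a->q1 q4-b->q2

Let each state record the length of the longest suffix of the input read so far that is also a prefix of `abaa`. q1 means the last symbol is `a`; q2 means the last 2 symbols are `ab`; q3 means the last 3 symbols are `aba`; q4 means the last 4 symbols are `abaa`. Accept only at q4, where the string currently ends in `abaa`.
With 5 states:
        a   b  
>  q0   q1  q0 
   q1   q1  q2 
   q2   q3  q0 
   q3   q4  q2 
 * q4   q1  q2 
(> = start, * = accepting)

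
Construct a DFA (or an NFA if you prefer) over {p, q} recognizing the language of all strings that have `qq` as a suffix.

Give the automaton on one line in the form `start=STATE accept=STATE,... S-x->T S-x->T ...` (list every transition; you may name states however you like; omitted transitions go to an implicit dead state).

Let each state record the length of the longest suffix of the input read so far that is also a prefix of `qq`. s1 means the last symbol is `q`; s2 means the last 2 symbols are `qq`. Accept only at s2, where the string currently ends in `qq`.
A 3-state machine:
        p   q  
>  s0   s0  s1 
   s1   s0  s2 
 * s2   s0  s2 
(> = start, * = accepting)

start=s0 accept=s2 s0-p->s0 s0-q->s1 s1-p->s0 s1-q->s2 s2-p->s0 s2-q->s2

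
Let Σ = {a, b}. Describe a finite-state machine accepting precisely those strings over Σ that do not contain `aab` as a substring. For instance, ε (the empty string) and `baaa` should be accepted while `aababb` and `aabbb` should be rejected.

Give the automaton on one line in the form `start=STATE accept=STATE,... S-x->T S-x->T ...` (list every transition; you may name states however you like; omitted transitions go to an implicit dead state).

start=s0 accept=s0,s1,s2 s0-a->s1 s0-b->s0 s1-a->s2 s1-b->s0 s2-a->s2 s2-b->s3 s3-a->s3 s3-b->s3

This is the complement of 'contains `aab`'. Use the same substring-matching states — s0 through s3 holding how much of `aab` has just been matched — but flip the accepting set: everything except the trap s3 accepts.
With 4 states:
        a   b  
>* s0   s1  s0 
 * s1   s2  s0 
 * s2   s2  s3 
   s3   s3  s3 
(> = start, * = accepting)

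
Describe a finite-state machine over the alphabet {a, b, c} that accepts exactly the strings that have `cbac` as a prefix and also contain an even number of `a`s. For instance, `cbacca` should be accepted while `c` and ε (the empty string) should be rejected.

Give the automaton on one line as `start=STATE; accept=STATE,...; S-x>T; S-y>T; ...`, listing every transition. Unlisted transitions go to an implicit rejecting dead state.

Build one automaton per condition and run them in lockstep. The first has 6 states tracking whether the input so far still matches the prefix `cbac`; the second has 2 states tracking the count of `a`s modulo 2. A product state is a pair (one from each), accepting exactly when both do.
An 8-state machine:
        a   b   c  
>  S0   S1  S2  S3 
   S1   S2  S1  S1 
   S2   S1  S2  S2 
   S3   S1  S4  S2 
   S4   S5  S2  S2 
   S5   S2  S1  S6 
   S6   S7  S6  S6 
 * S7   S6  S7  S7 
(> = start, * = accepting)

start=S0; accept=S7; S0-a>S1; S0-b>S2; S0-c>S3; S1-a>S2; S1-b>S1; S1-c>S1; S2-a>S1; S2-b>S2; S2-c>S2; S3-a>S1; S3-b>S4; S3-c>S2; S4-a>S5; S4-b>S2; S4-c>S2; S5-a>S2; S5-b>S1; S5-c>S6; S6-a>S7; S6-b>S6; S6-c>S6; S7-a>S6; S7-b>S7; S7-c>S7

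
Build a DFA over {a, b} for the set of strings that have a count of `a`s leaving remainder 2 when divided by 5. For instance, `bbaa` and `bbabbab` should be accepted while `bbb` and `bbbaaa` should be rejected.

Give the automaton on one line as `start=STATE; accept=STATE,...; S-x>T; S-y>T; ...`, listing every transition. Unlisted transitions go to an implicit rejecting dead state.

start=q0; accept=q2; q0-a>q1; q0-b>q0; q1-a>q2; q1-b>q1; q2-a>q3; q2-b>q2; q3-a>q4; q3-b>q3; q4-a>q0; q4-b>q4

Keep the running count of `a`s modulo 5: each `a` advances along the cycle q0 → q1 → q2 → q3 → q4 → q0 while other symbols loop. Accept at q2.
With 5 states:
        a   b  
>  q0   q1  q0 
   q1   q2  q1 
 * q2   q3  q2 
   q3   q4  q3 
   q4   q0  q4 
(> = start, * = accepting)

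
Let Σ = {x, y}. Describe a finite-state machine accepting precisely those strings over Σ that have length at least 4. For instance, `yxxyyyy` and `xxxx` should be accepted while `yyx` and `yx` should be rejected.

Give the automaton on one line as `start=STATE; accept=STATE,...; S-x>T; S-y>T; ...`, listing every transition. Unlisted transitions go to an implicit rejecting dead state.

Count input length up to 5: every symbol moves from S0 toward S5, which means 'more than 4' and absorbs. Accept from {S4, S5}.
6 states suffice.
        x   y  
>  S0   S1  S1 
   S1   S2  S2 
   S2   S3  S3 
   S3   S4  S4 
 * S4   S5  S5 
 * S5   S5  S5 
(> = start, * = accepting)

start=S0; accept=S4,S5; S0-x>S1; S0-y>S1; S1-x>S2; S1-y>S2; S2-x>S3; S2-y>S3; S3-x>S4; S3-y>S4; S4-x>S5; S4-y>S5; S5-x>S5; S5-y>S5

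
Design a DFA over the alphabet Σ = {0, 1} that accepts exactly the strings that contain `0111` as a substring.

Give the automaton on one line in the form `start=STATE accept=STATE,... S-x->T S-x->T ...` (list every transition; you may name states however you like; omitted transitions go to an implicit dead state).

States s0..s3 record the length of the longest prefix of `0111` that matches the current input suffix. Reaching s4 means `0111` has been seen, and we stay there forever. Accept from s4.
With 5 states:
        0   1  
>  s0   s1  s0 
   s1   s1  s2 
   s2   s1  s3 
   s3   s1  s4 
 * s4   s4  s4 
(> = start, * = accepting)

start=s0 accept=s4 s0-0->s1 s0-1->s0 s1-0->s1 s1-1->s2 s2-0->s1 s2-1->s3 s3-0->s1 s3-1->s4 s4-0->s4 s4-1->s4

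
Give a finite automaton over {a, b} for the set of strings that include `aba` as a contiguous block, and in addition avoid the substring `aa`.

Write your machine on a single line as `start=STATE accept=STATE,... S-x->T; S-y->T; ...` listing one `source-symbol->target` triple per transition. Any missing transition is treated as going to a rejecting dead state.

Run two small machines in parallel and take their product. One (4 states) tracks whether and how much of `aba` has been seen; the other (3 states) tracks partial matches of the forbidden pattern `aa`. Each combined state is a pair, one component from each; accept when both components accept. Equivalent product states are then merged.
        a   b  
>  S0   S1  S0 
   S1   S2  S3 
   S2   S2  S2 
   S3   S4  S0 
 * S4   S2  S5 
 * S5   S4  S5 
(> = start, * = accepting)

start=S0; accept=S4,S5; S0-a->S1; S0-b->S0; S1-a->S2; S1-b->S3; S2-a->S2; S2-b->S2; S3-a->S4; S3-b->S0; S4-a->S2; S4-b->S5; S5-a->S4; S5-b->S5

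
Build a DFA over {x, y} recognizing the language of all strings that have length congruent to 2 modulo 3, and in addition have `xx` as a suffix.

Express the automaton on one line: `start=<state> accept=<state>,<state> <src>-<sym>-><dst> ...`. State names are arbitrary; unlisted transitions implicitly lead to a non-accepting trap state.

Build one automaton per condition and run them in lockstep. One (3 states) tracks the input length modulo 3; the other (3 states) tracks how much of the suffix `xx` has currently been matched. Each combined state is a pair, one component from each; accept when both components accept. Equivalent product states are then merged.
        x   y  
>  q0   q1  q2 
   q1   q3  q4 
   q2   q4  q4 
 * q3   q0  q0 
   q4   q0  q0 
(> = start, * = accepting)

start=q0 accept=q3 q0-x->q1 q0-y->q2 q1-x->q3 q1-y->q4 q2-x->q4 q2-y->q4 q3-x->q0 q3-y->q0 q4-x->q0 q4-y->q0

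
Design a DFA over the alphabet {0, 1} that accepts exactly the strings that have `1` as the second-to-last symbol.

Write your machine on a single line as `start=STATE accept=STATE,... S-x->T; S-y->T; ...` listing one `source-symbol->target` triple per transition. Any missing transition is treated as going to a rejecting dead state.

A DFA must remember the last 2 symbols (since which symbol is second-to-last isn't known until the input ends). Use one state per possible window of the last ≤2 symbols; accept from those whose window starts with `1`.
7 states suffice.
        0   1  
>  q0   q1  q2 
   q1   q3  q4 
   q2   q5  q6 
   q3   q3  q4 
   q4   q5  q6 
 * q5   q3  q4 
 * q6   q5  q6 
(> = start, * = accepting)

start=q0; accept=q5,q6; q0-0->q1; q0-1->q2; q1-0->q3; q1-1->q4; q2-0->q5; q2-1->q6; q3-0->q3; q3-1->q4; q4-0->q5; q4-1->q6; q5-0->q3; q5-1->q4; q6-0->q5; q6-1->q6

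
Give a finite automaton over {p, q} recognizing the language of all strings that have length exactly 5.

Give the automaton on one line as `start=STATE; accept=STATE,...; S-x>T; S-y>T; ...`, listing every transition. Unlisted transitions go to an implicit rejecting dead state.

start=S0; accept=S5; S0-p>S1; S0-q>S1; S1-p>S2; S1-q>S2; S2-p>S3; S2-q>S3; S3-p>S4; S3-q>S4; S4-p>S5; S4-q>S5; S5-p>S6; S5-q>S6; S6-p>S6; S6-q>S6

Count input length up to 6: every symbol moves from S0 toward S6, which means 'more than 5' and absorbs. Accept from {S5}.
7 states suffice.
        p   q  
>  S0   S1  S1 
   S1   S2  S2 
   S2   S3  S3 
   S3   S4  S4 
   S4   S5  S5 
 * S5   S6  S6 
   S6   S6  S6 
(> = start, * = accepting)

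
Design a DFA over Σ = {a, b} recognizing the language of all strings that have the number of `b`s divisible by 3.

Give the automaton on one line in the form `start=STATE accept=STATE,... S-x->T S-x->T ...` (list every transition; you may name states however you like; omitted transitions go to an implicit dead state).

The only thing that matters is how many `b`s have appeared, reduced mod 3. Use one state per residue: S0 for 0, …, S2 for 2. Reading `b` moves to the next residue; anything else stays put. S0 is accepting.
With 3 states:
        a   b  
>* S0   S0  S1 
   S1   S1  S2 
   S2   S2  S0 
(> = start, * = accepting)

start=S0 accept=S0 S0-a->S0 S0-b->S1 S1-a->S1 S1-b->S2 S2-a->S2 S2-b->S0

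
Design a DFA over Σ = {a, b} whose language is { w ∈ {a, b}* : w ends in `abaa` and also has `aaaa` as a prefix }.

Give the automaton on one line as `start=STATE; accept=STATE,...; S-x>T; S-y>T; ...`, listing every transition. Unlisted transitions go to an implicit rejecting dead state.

Build one automaton per condition and run them in lockstep. The first has 5 states tracking how much of the suffix `abaa` has currently been matched; the second has 6 states tracking whether the input so far still matches the prefix `aaaa`. A product state is a pair (one from each), accepting exactly when both do.
A 14-state machine:
          a    b  
>  q0     q1   q2 
   q1     q3   q4 
   q2     q5   q2 
   q3     q6   q4 
   q4     q7   q2 
   q5     q5   q4 
   q6     q8   q4 
   q7     q9   q4 
   q8     q8  q10 
   q9     q5   q4 
   q10   q11  q12 
   q11   q13  q10 
   q12    q8  q12 
 * q13    q8  q10 
(> = start, * = accepting)

start=q0; accept=q13; q0-a>q1; q0-b>q2; q1-a>q3; q1-b>q4; q2-a>q5; q2-b>q2; q3-a>q6; q3-b>q4; q4-a>q7; q4-b>q2; q5-a>q5; q5-b>q4; q6-a>q8; q6-b>q4; q7-a>q9; q7-b>q4; q8-a>q8; q8-b>q10; q9-a>q5; q9-b>q4; q10-a>q11; q10-b>q12; q11-a>q13; q11-b>q10; q12-a>q8; q12-b>q12; q13-a>q8; q13-b>q10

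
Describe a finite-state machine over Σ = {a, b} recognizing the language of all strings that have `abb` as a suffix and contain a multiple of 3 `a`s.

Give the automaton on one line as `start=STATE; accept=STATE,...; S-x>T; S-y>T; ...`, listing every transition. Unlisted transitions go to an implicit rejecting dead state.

start=q0; accept=q5; q0-a>q1; q0-b>q0; q1-a>q2; q1-b>q1; q2-a>q3; q2-b>q2; q3-a>q1; q3-b>q4; q4-a>q1; q4-b>q5; q5-a>q1; q5-b>q0

Build one automaton per condition and run them in lockstep. The first has 4 states tracking how much of the suffix `abb` has currently been matched; the second has 3 states tracking the count of `a`s modulo 3. A product state is a pair (one from each), accepting exactly when both do. Equivalent product states are then merged.
        a   b  
>  q0   q1  q0 
   q1   q2  q1 
   q2   q3  q2 
   q3   q1  q4 
   q4   q1  q5 
 * q5   q1  q0 
(> = start, * = accepting)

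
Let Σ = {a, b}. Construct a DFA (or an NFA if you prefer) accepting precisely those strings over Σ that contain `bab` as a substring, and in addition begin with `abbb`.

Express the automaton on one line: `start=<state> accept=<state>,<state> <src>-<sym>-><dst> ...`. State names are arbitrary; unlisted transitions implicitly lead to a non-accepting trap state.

Run two small machines in parallel and take their product. One (4 states) tracks whether and how much of `bab` has been seen; the other (6 states) tracks whether the input so far still matches the prefix `abbb`. Each combined state is a pair, one component from each; accept when both components accept. After merging equivalent states the machine shrinks.
A 9-state machine:
        a   b  
>  q0   q1  q2 
   q1   q2  q3 
   q2   q2  q2 
   q3   q2  q4 
   q4   q2  q5 
   q5   q6  q5 
   q6   q7  q8 
   q7   q7  q5 
 * q8   q8  q8 
(> = start, * = accepting)

start=q0 accept=q8 q0-a->q1 q0-b->q2 q1-a->q2 q1-b->q3 q2-a->q2 q2-b->q2 q3-a->q2 q3-b->q4 q4-a->q2 q4-b->q5 q5-a->q6 q5-b->q5 q6-a->q7 q6-b->q8 q7-a->q7 q7-b->q5 q8-a->q8 q8-b->q8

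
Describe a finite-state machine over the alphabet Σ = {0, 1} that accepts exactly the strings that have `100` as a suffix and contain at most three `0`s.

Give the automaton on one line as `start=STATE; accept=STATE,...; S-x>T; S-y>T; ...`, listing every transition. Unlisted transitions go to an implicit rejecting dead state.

start=q0; accept=q9,q13; q0-0>q1; q0-1>q2; q1-0>q3; q1-1>q4; q2-0>q5; q2-1>q2; q3-0>q6; q3-1>q7; q4-0>q8; q4-1>q4; q5-0>q9; q5-1>q4; q6-0>q10; q6-1>q11; q7-0>q12; q7-1>q7; q8-0>q13; q8-1>q7; q9-0>q6; q9-1>q7; q10-0>q10; q10-1>q14; q11-0>q15; q11-1>q11; q12-0>q16; q12-1>q11; q13-0>q10; q13-1>q11; q14-0>q15; q14-1>q14; q15-0>q16; q15-1>q14; q16-0>q10; q16-1>q14

Build one automaton per condition and run them in lockstep. The first has 4 states tracking how much of the suffix `100` has currently been matched; the second has 5 states tracking the count of `0`s, saturating at 4. A product state is a pair (one from each), accepting exactly when both do.
          0    1  
>  q0     q1   q2 
   q1     q3   q4 
   q2     q5   q2 
   q3     q6   q7 
   q4     q8   q4 
   q5     q9   q4 
   q6    q10  q11 
   q7    q12   q7 
   q8    q13   q7 
 * q9     q6   q7 
   q10   q10  q14 
   q11   q15  q11 
   q12   q16  q11 
 * q13   q10  q11 
   q14   q15  q14 
   q15   q16  q14 
   q16   q10  q14 
(> = start, * = accepting)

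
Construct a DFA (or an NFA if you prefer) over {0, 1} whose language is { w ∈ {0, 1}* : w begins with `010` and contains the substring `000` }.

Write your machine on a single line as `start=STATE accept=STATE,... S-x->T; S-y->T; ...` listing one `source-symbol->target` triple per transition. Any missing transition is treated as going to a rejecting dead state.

start=s0; accept=s7; s0-0->s1; s0-1->s2; s1-0->s2; s1-1->s3; s2-0->s2; s2-1->s2; s3-0->s4; s3-1->s2; s4-0->s5; s4-1->s6; s5-0->s7; s5-1->s6; s6-0->s4; s6-1->s6; s7-0->s7; s7-1->s7

Handle the two conditions separately and then intersect. The first has 5 states tracking whether the input so far still matches the prefix `010`; the second has 4 states tracking whether and how much of `000` has been seen. A product state is a pair (one from each), accepting exactly when both do. After merging equivalent states the machine shrinks.
With 8 states:
        0   1  
>  s0   s1  s2 
   s1   s2  s3 
   s2   s2  s2 
   s3   s4  s2 
   s4   s5  s6 
   s5   s7  s6 
   s6   s4  s6 
 * s7   s7  s7 
(> = start, * = accepting)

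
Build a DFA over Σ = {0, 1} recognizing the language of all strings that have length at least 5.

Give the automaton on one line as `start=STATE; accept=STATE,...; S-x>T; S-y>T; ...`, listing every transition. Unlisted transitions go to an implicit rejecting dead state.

start=s0; accept=s5,s6; s0-0>s1; s0-1>s1; s1-0>s2; s1-1>s2; s2-0>s3; s2-1>s3; s3-0>s4; s3-1>s4; s4-0>s5; s4-1>s5; s5-0>s6; s5-1>s6; s6-0>s6; s6-1>s6

We only need to distinguish lengths 0, 1, …, 5, and '>5'. Chain s0 → s1 → s2 → s3 → s4 → s5 → s6 on every symbol, with s6 looping. Accepting states: {s5, s6}.
A 7-state machine:
        0   1  
>  s0   s1  s1 
   s1   s2  s2 
   s2   s3  s3 
   s3   s4  s4 
   s4   s5  s5 
 * s5   s6  s6 
 * s6   s6  s6 
(> = start, * = accepting)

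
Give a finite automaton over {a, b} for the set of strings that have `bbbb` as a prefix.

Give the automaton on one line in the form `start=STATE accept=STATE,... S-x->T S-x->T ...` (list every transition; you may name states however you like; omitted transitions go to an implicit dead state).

start=q0 accept=q4 q0-a->q5 q0-b->q1 q1-a->q5 q1-b->q2 q2-a->q5 q2-b->q3 q3-a->q5 q3-b->q4 q4-a->q4 q4-b->q4 q5-a->q5 q5-b->q5

Walk along `bbbb` while the input agrees: from q0 take `b` to q1, and so on. Any deviation drops to the rejecting sink q5. Once q4 is reached the prefix is confirmed and every continuation is accepted.
6 states suffice.
        a   b  
>  q0   q5  q1 
   q1   q5  q2 
   q2   q5  q3 
   q3   q5  q4 
 * q4   q4  q4 
   q5   q5  q5 
(> = start, * = accepting)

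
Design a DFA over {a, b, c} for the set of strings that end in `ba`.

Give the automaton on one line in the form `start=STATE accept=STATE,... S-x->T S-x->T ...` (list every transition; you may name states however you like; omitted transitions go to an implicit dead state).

start=q0 accept=q2 q0-a->q0 q0-b->q1 q0-c->q0 q1-a->q2 q1-b->q1 q1-c->q0 q2-a->q0 q2-b->q1 q2-c->q0

Let each state record the length of the longest suffix of the input read so far that is also a prefix of `ba`. q1 means the last symbol is `b`; q2 means the last 2 symbols are `ba`. Accept only at q2, where the string currently ends in `ba`.
A 3-state machine:
        a   b   c  
>  q0   q0  q1  q0 
   q1   q2  q1  q0 
 * q2   q0  q1  q0 
(> = start, * = accepting)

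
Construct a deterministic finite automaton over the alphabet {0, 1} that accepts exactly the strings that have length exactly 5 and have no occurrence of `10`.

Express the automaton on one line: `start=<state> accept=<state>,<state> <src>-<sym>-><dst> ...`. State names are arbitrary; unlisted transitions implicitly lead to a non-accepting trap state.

Run two small machines in parallel and take their product. The first has 7 states tracking the input length, saturating at 6; the second has 3 states tracking partial matches of the forbidden pattern `10`. A product state is a pair (one from each), accepting exactly when both do. Minimizing collapses redundant product states.
11 states suffice.
          0    1  
>  S0     S1   S2 
   S1     S3   S4 
   S2     S5   S4 
   S3     S6   S7 
   S4     S5   S7 
   S5     S5   S5 
   S6     S8   S9 
   S7     S5   S9 
   S8    S10  S10 
   S9     S5  S10 
 * S10    S5   S5 
(> = start, * = accepting)

start=S0 accept=S10 S0-0->S1 S0-1->S2 S1-0->S3 S1-1->S4 S2-0->S5 S2-1->S4 S3-0->S6 S3-1->S7 S4-0->S5 S4-1->S7 S5-0->S5 S5-1->S5 S6-0->S8 S6-1->S9 S7-0->S5 S7-1->S9 S8-0->S10 S8-1->S10 S9-0->S5 S9-1->S10 S10-0->S5 S10-1->S5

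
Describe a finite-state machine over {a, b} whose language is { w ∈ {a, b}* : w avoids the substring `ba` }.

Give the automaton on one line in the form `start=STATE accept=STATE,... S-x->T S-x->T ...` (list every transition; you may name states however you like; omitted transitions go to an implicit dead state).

This is the complement of 'contains `ba`'. Use the same substring-matching states — s0 through s2 holding how much of `ba` has just been matched — but flip the accepting set: everything except the trap s2 accepts.
A 3-state machine:
        a   b  
>* s0   s0  s1 
 * s1   s2  s1 
   s2   s2  s2 
(> = start, * = accepting)

start=s0 accept=s0,s1 s0-a->s0 s0-b->s1 s1-a->s2 s1-b->s1 s2-a->s2 s2-b->s2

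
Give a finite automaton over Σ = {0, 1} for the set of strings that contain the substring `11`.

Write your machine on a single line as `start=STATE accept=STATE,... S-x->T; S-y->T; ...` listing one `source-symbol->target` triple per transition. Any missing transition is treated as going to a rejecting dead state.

Track how much of `11` has been matched so far: state q0 is no progress, q2 is the absorbing accept state reached once `11` has occurred. Intermediate states record partial matches; on a mismatch, fall back to the longest reusable overlap.
3 states suffice.
        0   1  
>  q0   q0  q1 
   q1   q0  q2 
 * q2   q2  q2 
(> = start, * = accepting)

start=q0; accept=q2; q0-0->q0; q0-1->q1; q1-0->q0; q1-1->q2; q2-0->q2; q2-1->q2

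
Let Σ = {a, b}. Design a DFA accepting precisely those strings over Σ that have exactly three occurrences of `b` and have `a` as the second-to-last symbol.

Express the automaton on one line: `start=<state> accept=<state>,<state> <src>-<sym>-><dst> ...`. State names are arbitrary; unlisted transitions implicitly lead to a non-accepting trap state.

start=q0 accept=q5,q8 q0-a->q0 q0-b->q1 q1-a->q1 q1-b->q2 q2-a->q3 q2-b->q4 q3-a->q3 q3-b->q5 q4-a->q6 q4-b->q7 q5-a->q6 q5-b->q7 q6-a->q8 q6-b->q7 q7-a->q7 q7-b->q7 q8-a->q8 q8-b->q7

Handle the two conditions separately and then intersect. One (5 states) tracks the count of `b`s, saturating at 4; the other (7 states) tracks the last 2 symbols read. Each combined state is a pair, one component from each; accept when both components accept. Equivalent product states are then merged.
With 9 states:
        a   b  
>  q0   q0  q1 
   q1   q1  q2 
   q2   q3  q4 
   q3   q3  q5 
   q4   q6  q7 
 * q5   q6  q7 
   q6   q8  q7 
   q7   q7  q7 
 * q8   q8  q7 
(> = start, * = accepting)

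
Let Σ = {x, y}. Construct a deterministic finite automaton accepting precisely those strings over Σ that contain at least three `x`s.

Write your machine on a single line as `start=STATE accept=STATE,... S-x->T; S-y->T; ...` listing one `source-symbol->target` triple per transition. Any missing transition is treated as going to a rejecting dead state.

Only the number of `x`s matters, and only up to 4. Make a chain A → B → C → D → E advanced by each `x` (with E absorbing); every other symbol self-loops. The accepting set is {D, E}.
With 5 states:
       x  y 
>  A   B  A 
   B   C  B 
   C   D  C 
 * D   E  D 
 * E   E  E 
(> = start, * = accepting)

start=A; accept=D,E; A-x->B; A-y->A; B-x->C; B-y->B; C-x->D; C-y->C; D-x->E; D-y->D; E-x->E; E-y->E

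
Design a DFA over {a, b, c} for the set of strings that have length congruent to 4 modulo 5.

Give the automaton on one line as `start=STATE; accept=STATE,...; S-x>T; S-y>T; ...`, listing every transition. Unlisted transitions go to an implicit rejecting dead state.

start=q0; accept=q4; q0-a>q1; q0-b>q1; q0-c>q1; q1-a>q2; q1-b>q2; q1-c>q2; q2-a>q3; q2-b>q3; q2-c>q3; q3-a>q4; q3-b>q4; q3-c>q4; q4-a>q0; q4-b>q0; q4-c>q0

Only the length mod 5 matters, so use a 5-cycle: from any state, every input symbol moves to the next state, wrapping q4 back to q0. Mark q4 accepting.
With 5 states:
        a   b   c  
>  q0   q1  q1  q1 
   q1   q2  q2  q2 
   q2   q3  q3  q3 
   q3   q4  q4  q4 
 * q4   q0  q0  q0 
(> = start, * = accepting)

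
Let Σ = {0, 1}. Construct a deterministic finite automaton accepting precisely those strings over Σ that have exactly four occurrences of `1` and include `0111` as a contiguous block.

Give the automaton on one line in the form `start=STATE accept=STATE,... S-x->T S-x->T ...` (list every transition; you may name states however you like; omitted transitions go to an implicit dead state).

Build one automaton per condition and run them in lockstep. One (6 states) tracks the count of `1`s, saturating at 5; the other (5 states) tracks whether and how much of `0111` has been seen. Each combined state is a pair, one component from each; accept when both components accept. After merging equivalent states the machine shrinks.
          0    1  
>  q0     q1   q2 
   q1     q1   q3 
   q2     q4   q5 
   q3     q4   q6 
   q4     q4   q7 
   q5     q5   q5 
   q6     q5   q8 
   q7     q5   q9 
   q8     q8  q10 
   q9     q5  q10 
 * q10   q10   q5 
(> = start, * = accepting)

start=q0 accept=q10 q0-0->q1 q0-1->q2 q1-0->q1 q1-1->q3 q2-0->q4 q2-1->q5 q3-0->q4 q3-1->q6 q4-0->q4 q4-1->q7 q5-0->q5 q5-1->q5 q6-0->q5 q6-1->q8 q7-0->q5 q7-1->q9 q8-0->q8 q8-1->q10 q9-0->q5 q9-1->q10 q10-0->q10 q10-1->q5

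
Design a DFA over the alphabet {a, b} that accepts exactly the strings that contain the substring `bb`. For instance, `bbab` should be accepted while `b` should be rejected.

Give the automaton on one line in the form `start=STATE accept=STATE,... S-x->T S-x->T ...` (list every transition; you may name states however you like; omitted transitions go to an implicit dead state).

States q0..q1 record the length of the longest prefix of `bb` that matches the current input suffix. Reaching q2 means `bb` has been seen, and we stay there forever. Accept from q2.
3 states suffice.
        a   b  
>  q0   q0  q1 
   q1   q0  q2 
 * q2   q2  q2 
(> = start, * = accepting)

start=q0 accept=q2 q0-a->q0 q0-b->q1 q1-a->q0 q1-b->q2 q2-a->q2 q2-b->q2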